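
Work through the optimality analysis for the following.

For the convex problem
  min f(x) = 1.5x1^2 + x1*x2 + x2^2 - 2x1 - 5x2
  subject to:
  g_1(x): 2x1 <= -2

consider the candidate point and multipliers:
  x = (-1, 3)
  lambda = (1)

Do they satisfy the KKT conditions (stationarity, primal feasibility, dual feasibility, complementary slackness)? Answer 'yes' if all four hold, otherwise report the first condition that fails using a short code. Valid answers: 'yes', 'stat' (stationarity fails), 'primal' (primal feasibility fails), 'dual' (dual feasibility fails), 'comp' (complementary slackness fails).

Gradient of f: grad f(x) = Q x + c = (-2, 0)
Constraint values g_i(x) = a_i^T x - b_i:
  g_1((-1, 3)) = 0
Stationarity residual: grad f(x) + sum_i lambda_i a_i = (0, 0)
  -> stationarity OK
Primal feasibility (all g_i <= 0): OK
Dual feasibility (all lambda_i >= 0): OK
Complementary slackness (lambda_i * g_i(x) = 0 for all i): OK

Verdict: yes, KKT holds.

yes


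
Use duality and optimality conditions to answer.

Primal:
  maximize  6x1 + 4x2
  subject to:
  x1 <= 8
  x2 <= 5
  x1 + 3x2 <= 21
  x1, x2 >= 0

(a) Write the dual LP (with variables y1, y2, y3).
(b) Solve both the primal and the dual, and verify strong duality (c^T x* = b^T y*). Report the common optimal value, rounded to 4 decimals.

The standard primal-dual pair for 'max c^T x s.t. A x <= b, x >= 0' is:
  Dual:  min b^T y  s.t.  A^T y >= c,  y >= 0.

So the dual LP is:
  minimize  8y1 + 5y2 + 21y3
  subject to:
    y1 + y3 >= 6
    y2 + 3y3 >= 4
    y1, y2, y3 >= 0

Solving the primal: x* = (8, 4.3333).
  primal value c^T x* = 65.3333.
Solving the dual: y* = (4.6667, 0, 1.3333).
  dual value b^T y* = 65.3333.
Strong duality: c^T x* = b^T y*. Confirmed.

65.3333


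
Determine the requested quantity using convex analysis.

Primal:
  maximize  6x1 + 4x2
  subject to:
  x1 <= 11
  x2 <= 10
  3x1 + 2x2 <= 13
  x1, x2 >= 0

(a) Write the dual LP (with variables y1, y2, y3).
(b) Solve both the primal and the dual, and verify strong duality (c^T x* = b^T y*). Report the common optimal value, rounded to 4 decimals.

The standard primal-dual pair for 'max c^T x s.t. A x <= b, x >= 0' is:
  Dual:  min b^T y  s.t.  A^T y >= c,  y >= 0.

So the dual LP is:
  minimize  11y1 + 10y2 + 13y3
  subject to:
    y1 + 3y3 >= 6
    y2 + 2y3 >= 4
    y1, y2, y3 >= 0

Solving the primal: x* = (4.3333, 0).
  primal value c^T x* = 26.
Solving the dual: y* = (0, 0, 2).
  dual value b^T y* = 26.
Strong duality: c^T x* = b^T y*. Confirmed.

26


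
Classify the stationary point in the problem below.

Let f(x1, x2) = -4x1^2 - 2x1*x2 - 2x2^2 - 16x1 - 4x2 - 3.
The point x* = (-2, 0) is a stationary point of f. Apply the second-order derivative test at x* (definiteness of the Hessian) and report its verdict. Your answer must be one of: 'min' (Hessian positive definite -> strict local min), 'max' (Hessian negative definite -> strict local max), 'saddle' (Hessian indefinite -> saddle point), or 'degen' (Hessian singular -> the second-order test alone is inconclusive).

Compute the Hessian H = grad^2 f:
  H = [[-8, -2], [-2, -4]]
Verify stationarity: grad f(x*) = H x* + g = (0, 0).
Eigenvalues of H: -8.8284, -3.1716.
Both eigenvalues < 0, so H is negative definite -> x* is a strict local max.

max


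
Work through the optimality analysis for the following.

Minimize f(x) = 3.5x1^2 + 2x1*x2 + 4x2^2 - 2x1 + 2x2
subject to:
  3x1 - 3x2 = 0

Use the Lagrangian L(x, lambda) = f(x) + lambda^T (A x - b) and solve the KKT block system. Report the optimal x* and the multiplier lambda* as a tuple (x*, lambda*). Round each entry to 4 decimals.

Form the Lagrangian:
  L(x, lambda) = (1/2) x^T Q x + c^T x + lambda^T (A x - b)
Stationarity (grad_x L = 0): Q x + c + A^T lambda = 0.
Primal feasibility: A x = b.

This gives the KKT block system:
  [ Q   A^T ] [ x     ]   [-c ]
  [ A    0  ] [ lambda ] = [ b ]

Solving the linear system:
  x*      = (0, 0)
  lambda* = (0.6667)
  f(x*)   = 0

x* = (0, 0), lambda* = (0.6667)


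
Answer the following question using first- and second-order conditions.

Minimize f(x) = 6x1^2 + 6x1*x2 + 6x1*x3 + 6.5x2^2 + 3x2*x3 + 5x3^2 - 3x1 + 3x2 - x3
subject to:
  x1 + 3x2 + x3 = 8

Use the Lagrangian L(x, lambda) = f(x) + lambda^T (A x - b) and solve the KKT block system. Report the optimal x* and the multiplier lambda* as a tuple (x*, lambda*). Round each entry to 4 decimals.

Form the Lagrangian:
  L(x, lambda) = (1/2) x^T Q x + c^T x + lambda^T (A x - b)
Stationarity (grad_x L = 0): Q x + c + A^T lambda = 0.
Primal feasibility: A x = b.

This gives the KKT block system:
  [ Q   A^T ] [ x     ]   [-c ]
  [ A    0  ] [ lambda ] = [ b ]

Solving the linear system:
  x*      = (-0.416, 2.544, 0.784)
  lambda* = (-11.976)
  f(x*)   = 51.952

x* = (-0.416, 2.544, 0.784), lambda* = (-11.976)


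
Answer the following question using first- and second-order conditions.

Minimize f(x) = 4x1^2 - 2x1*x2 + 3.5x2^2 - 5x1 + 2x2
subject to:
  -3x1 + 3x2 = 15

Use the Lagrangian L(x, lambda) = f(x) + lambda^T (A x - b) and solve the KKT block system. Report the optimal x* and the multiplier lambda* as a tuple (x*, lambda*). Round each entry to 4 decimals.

Form the Lagrangian:
  L(x, lambda) = (1/2) x^T Q x + c^T x + lambda^T (A x - b)
Stationarity (grad_x L = 0): Q x + c + A^T lambda = 0.
Primal feasibility: A x = b.

This gives the KKT block system:
  [ Q   A^T ] [ x     ]   [-c ]
  [ A    0  ] [ lambda ] = [ b ]

Solving the linear system:
  x*      = (-2, 3)
  lambda* = (-9)
  f(x*)   = 75.5

x* = (-2, 3), lambda* = (-9)


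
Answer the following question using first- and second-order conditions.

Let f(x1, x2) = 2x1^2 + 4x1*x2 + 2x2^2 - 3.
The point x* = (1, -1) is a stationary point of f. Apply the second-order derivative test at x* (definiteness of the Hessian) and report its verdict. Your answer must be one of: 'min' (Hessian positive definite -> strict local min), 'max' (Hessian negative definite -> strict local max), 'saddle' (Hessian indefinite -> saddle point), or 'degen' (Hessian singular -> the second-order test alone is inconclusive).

Compute the Hessian H = grad^2 f:
  H = [[4, 4], [4, 4]]
Verify stationarity: grad f(x*) = H x* + g = (0, 0).
Eigenvalues of H: 0, 8.
H has a zero eigenvalue (singular; positive semidefinite but not definite), so H is neither positive definite, negative definite, nor indefinite. The second-order test alone is inconclusive -> degen.
(Indeed, f is constant along the null direction of H through x*, so x* is not a strict local extremum.)

degen


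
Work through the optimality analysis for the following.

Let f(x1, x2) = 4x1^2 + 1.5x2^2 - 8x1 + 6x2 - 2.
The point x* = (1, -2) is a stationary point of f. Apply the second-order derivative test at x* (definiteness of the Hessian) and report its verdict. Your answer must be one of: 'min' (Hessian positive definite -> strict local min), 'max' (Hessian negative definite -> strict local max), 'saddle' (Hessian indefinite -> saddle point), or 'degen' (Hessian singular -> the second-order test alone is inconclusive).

Compute the Hessian H = grad^2 f:
  H = [[8, 0], [0, 3]]
Verify stationarity: grad f(x*) = H x* + g = (0, 0).
Eigenvalues of H: 3, 8.
Both eigenvalues > 0, so H is positive definite -> x* is a strict local min.

min


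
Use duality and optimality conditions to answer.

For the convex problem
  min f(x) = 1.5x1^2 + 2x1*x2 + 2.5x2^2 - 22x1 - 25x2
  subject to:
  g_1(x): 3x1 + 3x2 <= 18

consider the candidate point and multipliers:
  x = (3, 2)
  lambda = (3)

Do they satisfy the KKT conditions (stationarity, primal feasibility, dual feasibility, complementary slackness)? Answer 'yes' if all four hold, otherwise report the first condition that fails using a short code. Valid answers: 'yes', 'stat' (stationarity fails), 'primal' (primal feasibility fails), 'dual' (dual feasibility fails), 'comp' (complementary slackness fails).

Gradient of f: grad f(x) = Q x + c = (-9, -9)
Constraint values g_i(x) = a_i^T x - b_i:
  g_1((3, 2)) = -3
Stationarity residual: grad f(x) + sum_i lambda_i a_i = (0, 0)
  -> stationarity OK
Primal feasibility (all g_i <= 0): OK
Dual feasibility (all lambda_i >= 0): OK
Complementary slackness (lambda_i * g_i(x) = 0 for all i): FAILS

Verdict: the first failing condition is complementary_slackness -> comp.

comp


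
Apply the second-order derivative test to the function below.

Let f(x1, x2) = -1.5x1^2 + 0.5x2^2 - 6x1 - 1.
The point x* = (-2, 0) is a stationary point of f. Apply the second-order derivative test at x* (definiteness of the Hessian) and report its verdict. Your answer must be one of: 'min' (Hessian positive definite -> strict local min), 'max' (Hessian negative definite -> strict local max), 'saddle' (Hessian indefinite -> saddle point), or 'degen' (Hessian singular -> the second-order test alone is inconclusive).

Compute the Hessian H = grad^2 f:
  H = [[-3, 0], [0, 1]]
Verify stationarity: grad f(x*) = H x* + g = (0, 0).
Eigenvalues of H: -3, 1.
Eigenvalues have mixed signs, so H is indefinite -> x* is a saddle point.

saddle


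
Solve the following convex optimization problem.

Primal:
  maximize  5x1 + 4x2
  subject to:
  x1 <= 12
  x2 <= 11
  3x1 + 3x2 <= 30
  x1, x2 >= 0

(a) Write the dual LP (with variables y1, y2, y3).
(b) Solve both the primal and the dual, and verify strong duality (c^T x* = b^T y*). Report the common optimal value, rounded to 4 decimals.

The standard primal-dual pair for 'max c^T x s.t. A x <= b, x >= 0' is:
  Dual:  min b^T y  s.t.  A^T y >= c,  y >= 0.

So the dual LP is:
  minimize  12y1 + 11y2 + 30y3
  subject to:
    y1 + 3y3 >= 5
    y2 + 3y3 >= 4
    y1, y2, y3 >= 0

Solving the primal: x* = (10, 0).
  primal value c^T x* = 50.
Solving the dual: y* = (0, 0, 1.6667).
  dual value b^T y* = 50.
Strong duality: c^T x* = b^T y*. Confirmed.

50


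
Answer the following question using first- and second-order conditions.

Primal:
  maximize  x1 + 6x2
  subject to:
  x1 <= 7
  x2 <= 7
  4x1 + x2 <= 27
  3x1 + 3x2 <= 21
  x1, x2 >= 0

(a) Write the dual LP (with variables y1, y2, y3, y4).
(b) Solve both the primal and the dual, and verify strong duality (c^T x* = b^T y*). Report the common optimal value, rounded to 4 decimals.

The standard primal-dual pair for 'max c^T x s.t. A x <= b, x >= 0' is:
  Dual:  min b^T y  s.t.  A^T y >= c,  y >= 0.

So the dual LP is:
  minimize  7y1 + 7y2 + 27y3 + 21y4
  subject to:
    y1 + 4y3 + 3y4 >= 1
    y2 + y3 + 3y4 >= 6
    y1, y2, y3, y4 >= 0

Solving the primal: x* = (0, 7).
  primal value c^T x* = 42.
Solving the dual: y* = (0, 5, 0, 0.3333).
  dual value b^T y* = 42.
Strong duality: c^T x* = b^T y*. Confirmed.

42


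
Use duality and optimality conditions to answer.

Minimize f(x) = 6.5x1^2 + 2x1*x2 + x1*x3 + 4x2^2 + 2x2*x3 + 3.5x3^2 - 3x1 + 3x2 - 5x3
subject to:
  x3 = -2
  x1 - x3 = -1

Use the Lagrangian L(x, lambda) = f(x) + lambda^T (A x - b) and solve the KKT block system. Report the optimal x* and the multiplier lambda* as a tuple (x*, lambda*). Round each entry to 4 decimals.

Form the Lagrangian:
  L(x, lambda) = (1/2) x^T Q x + c^T x + lambda^T (A x - b)
Stationarity (grad_x L = 0): Q x + c + A^T lambda = 0.
Primal feasibility: A x = b.

This gives the KKT block system:
  [ Q   A^T ] [ x     ]   [-c ]
  [ A    0  ] [ lambda ] = [ b ]

Solving the linear system:
  x*      = (-3, 0.875, -2)
  lambda* = (62.5, 42.25)
  f(x*)   = 94.4375

x* = (-3, 0.875, -2), lambda* = (62.5, 42.25)


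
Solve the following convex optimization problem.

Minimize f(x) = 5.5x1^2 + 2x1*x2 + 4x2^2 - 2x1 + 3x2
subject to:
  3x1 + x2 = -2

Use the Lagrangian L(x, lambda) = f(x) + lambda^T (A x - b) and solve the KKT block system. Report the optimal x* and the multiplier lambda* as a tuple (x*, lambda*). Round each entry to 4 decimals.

Form the Lagrangian:
  L(x, lambda) = (1/2) x^T Q x + c^T x + lambda^T (A x - b)
Stationarity (grad_x L = 0): Q x + c + A^T lambda = 0.
Primal feasibility: A x = b.

This gives the KKT block system:
  [ Q   A^T ] [ x     ]   [-c ]
  [ A    0  ] [ lambda ] = [ b ]

Solving the linear system:
  x*      = (-0.4648, -0.6056)
  lambda* = (2.7746)
  f(x*)   = 2.331

x* = (-0.4648, -0.6056), lambda* = (2.7746)


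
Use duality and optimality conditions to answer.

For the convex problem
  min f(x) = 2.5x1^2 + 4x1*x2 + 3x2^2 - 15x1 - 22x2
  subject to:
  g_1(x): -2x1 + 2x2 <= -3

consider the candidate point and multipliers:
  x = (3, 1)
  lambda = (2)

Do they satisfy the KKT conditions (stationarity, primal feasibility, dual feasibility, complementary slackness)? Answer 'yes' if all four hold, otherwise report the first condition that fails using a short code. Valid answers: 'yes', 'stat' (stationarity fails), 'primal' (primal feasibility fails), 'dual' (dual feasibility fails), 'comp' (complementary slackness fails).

Gradient of f: grad f(x) = Q x + c = (4, -4)
Constraint values g_i(x) = a_i^T x - b_i:
  g_1((3, 1)) = -1
Stationarity residual: grad f(x) + sum_i lambda_i a_i = (0, 0)
  -> stationarity OK
Primal feasibility (all g_i <= 0): OK
Dual feasibility (all lambda_i >= 0): OK
Complementary slackness (lambda_i * g_i(x) = 0 for all i): FAILS

Verdict: the first failing condition is complementary_slackness -> comp.

comp


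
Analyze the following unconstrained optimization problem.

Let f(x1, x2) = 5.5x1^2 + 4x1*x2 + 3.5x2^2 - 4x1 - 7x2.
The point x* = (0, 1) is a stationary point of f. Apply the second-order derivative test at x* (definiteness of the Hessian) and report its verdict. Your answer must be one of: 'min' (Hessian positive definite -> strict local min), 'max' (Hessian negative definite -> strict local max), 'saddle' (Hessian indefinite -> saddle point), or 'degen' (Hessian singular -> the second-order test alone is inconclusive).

Compute the Hessian H = grad^2 f:
  H = [[11, 4], [4, 7]]
Verify stationarity: grad f(x*) = H x* + g = (0, 0).
Eigenvalues of H: 4.5279, 13.4721.
Both eigenvalues > 0, so H is positive definite -> x* is a strict local min.

min


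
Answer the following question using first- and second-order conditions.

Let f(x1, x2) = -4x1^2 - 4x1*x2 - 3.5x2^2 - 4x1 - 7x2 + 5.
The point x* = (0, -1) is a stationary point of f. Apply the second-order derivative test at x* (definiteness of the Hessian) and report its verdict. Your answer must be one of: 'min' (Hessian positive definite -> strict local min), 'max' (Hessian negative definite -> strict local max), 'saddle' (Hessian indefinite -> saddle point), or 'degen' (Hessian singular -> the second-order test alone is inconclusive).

Compute the Hessian H = grad^2 f:
  H = [[-8, -4], [-4, -7]]
Verify stationarity: grad f(x*) = H x* + g = (0, 0).
Eigenvalues of H: -11.5311, -3.4689.
Both eigenvalues < 0, so H is negative definite -> x* is a strict local max.

max


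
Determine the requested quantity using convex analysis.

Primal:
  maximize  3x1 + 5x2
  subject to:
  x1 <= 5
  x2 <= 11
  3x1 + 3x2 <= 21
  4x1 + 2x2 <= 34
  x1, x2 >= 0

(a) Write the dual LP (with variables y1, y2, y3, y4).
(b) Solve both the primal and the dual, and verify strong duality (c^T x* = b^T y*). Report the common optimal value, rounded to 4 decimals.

The standard primal-dual pair for 'max c^T x s.t. A x <= b, x >= 0' is:
  Dual:  min b^T y  s.t.  A^T y >= c,  y >= 0.

So the dual LP is:
  minimize  5y1 + 11y2 + 21y3 + 34y4
  subject to:
    y1 + 3y3 + 4y4 >= 3
    y2 + 3y3 + 2y4 >= 5
    y1, y2, y3, y4 >= 0

Solving the primal: x* = (0, 7).
  primal value c^T x* = 35.
Solving the dual: y* = (0, 0, 1.6667, 0).
  dual value b^T y* = 35.
Strong duality: c^T x* = b^T y*. Confirmed.

35


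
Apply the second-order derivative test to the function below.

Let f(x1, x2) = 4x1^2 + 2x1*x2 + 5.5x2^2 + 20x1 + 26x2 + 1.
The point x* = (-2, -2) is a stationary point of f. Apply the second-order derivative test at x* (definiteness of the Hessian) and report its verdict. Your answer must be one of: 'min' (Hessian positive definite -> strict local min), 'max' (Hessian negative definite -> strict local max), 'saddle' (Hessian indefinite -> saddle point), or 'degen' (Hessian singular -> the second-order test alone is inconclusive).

Compute the Hessian H = grad^2 f:
  H = [[8, 2], [2, 11]]
Verify stationarity: grad f(x*) = H x* + g = (0, 0).
Eigenvalues of H: 7, 12.
Both eigenvalues > 0, so H is positive definite -> x* is a strict local min.

min


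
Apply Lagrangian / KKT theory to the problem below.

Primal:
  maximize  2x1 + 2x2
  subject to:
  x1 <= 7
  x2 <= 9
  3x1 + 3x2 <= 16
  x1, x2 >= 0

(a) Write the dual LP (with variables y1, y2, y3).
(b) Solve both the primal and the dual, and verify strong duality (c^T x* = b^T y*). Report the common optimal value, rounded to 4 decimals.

The standard primal-dual pair for 'max c^T x s.t. A x <= b, x >= 0' is:
  Dual:  min b^T y  s.t.  A^T y >= c,  y >= 0.

So the dual LP is:
  minimize  7y1 + 9y2 + 16y3
  subject to:
    y1 + 3y3 >= 2
    y2 + 3y3 >= 2
    y1, y2, y3 >= 0

Solving the primal: x* = (5.3333, 0).
  primal value c^T x* = 10.6667.
Solving the dual: y* = (0, 0, 0.6667).
  dual value b^T y* = 10.6667.
Strong duality: c^T x* = b^T y*. Confirmed.

10.6667


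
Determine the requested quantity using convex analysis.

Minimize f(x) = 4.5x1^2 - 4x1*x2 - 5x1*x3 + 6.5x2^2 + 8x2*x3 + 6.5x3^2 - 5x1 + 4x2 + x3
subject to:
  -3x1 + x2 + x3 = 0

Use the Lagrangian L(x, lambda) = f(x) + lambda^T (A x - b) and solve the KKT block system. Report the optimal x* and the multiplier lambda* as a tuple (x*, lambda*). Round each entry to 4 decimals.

Form the Lagrangian:
  L(x, lambda) = (1/2) x^T Q x + c^T x + lambda^T (A x - b)
Stationarity (grad_x L = 0): Q x + c + A^T lambda = 0.
Primal feasibility: A x = b.

This gives the KKT block system:
  [ Q   A^T ] [ x     ]   [-c ]
  [ A    0  ] [ lambda ] = [ b ]

Solving the linear system:
  x*      = (-0.0288, -0.3403, 0.2539)
  lambda* = (-1.7225)
  f(x*)   = -0.4817

x* = (-0.0288, -0.3403, 0.2539), lambda* = (-1.7225)


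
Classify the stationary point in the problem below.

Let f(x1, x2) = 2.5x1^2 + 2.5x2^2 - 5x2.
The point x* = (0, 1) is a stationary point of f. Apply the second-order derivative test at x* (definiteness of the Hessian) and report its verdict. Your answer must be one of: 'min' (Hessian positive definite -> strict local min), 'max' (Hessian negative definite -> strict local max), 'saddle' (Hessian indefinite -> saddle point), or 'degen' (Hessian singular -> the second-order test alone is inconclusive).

Compute the Hessian H = grad^2 f:
  H = [[5, 0], [0, 5]]
Verify stationarity: grad f(x*) = H x* + g = (0, 0).
Eigenvalues of H: 5, 5.
Both eigenvalues > 0, so H is positive definite -> x* is a strict local min.

min


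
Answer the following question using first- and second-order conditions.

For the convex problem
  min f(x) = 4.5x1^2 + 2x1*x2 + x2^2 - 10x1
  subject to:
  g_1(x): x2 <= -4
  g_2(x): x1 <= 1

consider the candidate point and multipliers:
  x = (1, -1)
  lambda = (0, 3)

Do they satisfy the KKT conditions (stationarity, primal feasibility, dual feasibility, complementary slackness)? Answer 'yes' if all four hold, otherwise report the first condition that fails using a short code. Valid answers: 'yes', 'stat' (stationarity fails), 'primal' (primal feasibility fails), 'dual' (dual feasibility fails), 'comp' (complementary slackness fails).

Gradient of f: grad f(x) = Q x + c = (-3, 0)
Constraint values g_i(x) = a_i^T x - b_i:
  g_1((1, -1)) = 3
  g_2((1, -1)) = 0
Stationarity residual: grad f(x) + sum_i lambda_i a_i = (0, 0)
  -> stationarity OK
Primal feasibility (all g_i <= 0): FAILS
Dual feasibility (all lambda_i >= 0): OK
Complementary slackness (lambda_i * g_i(x) = 0 for all i): OK

Verdict: the first failing condition is primal_feasibility -> primal.

primal


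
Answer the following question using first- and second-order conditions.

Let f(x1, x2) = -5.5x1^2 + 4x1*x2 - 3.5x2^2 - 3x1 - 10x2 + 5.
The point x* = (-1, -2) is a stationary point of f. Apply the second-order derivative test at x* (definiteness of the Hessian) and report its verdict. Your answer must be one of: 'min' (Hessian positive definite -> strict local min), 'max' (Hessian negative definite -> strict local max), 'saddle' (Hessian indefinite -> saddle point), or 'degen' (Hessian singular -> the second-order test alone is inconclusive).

Compute the Hessian H = grad^2 f:
  H = [[-11, 4], [4, -7]]
Verify stationarity: grad f(x*) = H x* + g = (0, 0).
Eigenvalues of H: -13.4721, -4.5279.
Both eigenvalues < 0, so H is negative definite -> x* is a strict local max.

max


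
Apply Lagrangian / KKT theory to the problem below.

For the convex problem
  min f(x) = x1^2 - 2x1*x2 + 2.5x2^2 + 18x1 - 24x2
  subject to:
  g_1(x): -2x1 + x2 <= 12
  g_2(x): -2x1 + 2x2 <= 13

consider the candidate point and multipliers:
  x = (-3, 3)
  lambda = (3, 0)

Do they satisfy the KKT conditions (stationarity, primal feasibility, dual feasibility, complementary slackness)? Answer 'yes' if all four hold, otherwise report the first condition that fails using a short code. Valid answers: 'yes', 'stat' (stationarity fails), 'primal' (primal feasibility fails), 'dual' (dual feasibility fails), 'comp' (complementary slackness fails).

Gradient of f: grad f(x) = Q x + c = (6, -3)
Constraint values g_i(x) = a_i^T x - b_i:
  g_1((-3, 3)) = -3
  g_2((-3, 3)) = -1
Stationarity residual: grad f(x) + sum_i lambda_i a_i = (0, 0)
  -> stationarity OK
Primal feasibility (all g_i <= 0): OK
Dual feasibility (all lambda_i >= 0): OK
Complementary slackness (lambda_i * g_i(x) = 0 for all i): FAILS

Verdict: the first failing condition is complementary_slackness -> comp.

comp


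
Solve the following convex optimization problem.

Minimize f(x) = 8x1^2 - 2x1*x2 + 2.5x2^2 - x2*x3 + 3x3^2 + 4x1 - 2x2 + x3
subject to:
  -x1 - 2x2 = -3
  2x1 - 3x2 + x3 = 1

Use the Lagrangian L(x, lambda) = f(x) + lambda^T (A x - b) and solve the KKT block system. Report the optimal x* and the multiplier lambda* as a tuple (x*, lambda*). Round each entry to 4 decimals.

Form the Lagrangian:
  L(x, lambda) = (1/2) x^T Q x + c^T x + lambda^T (A x - b)
Stationarity (grad_x L = 0): Q x + c + A^T lambda = 0.
Primal feasibility: A x = b.

This gives the KKT block system:
  [ Q   A^T ] [ x     ]   [-c ]
  [ A    0  ] [ lambda ] = [ b ]

Solving the linear system:
  x*      = (1.2633, 0.8683, 1.0784)
  lambda* = (9.2717, -6.6022)
  f(x*)   = 19.4062

x* = (1.2633, 0.8683, 1.0784), lambda* = (9.2717, -6.6022)


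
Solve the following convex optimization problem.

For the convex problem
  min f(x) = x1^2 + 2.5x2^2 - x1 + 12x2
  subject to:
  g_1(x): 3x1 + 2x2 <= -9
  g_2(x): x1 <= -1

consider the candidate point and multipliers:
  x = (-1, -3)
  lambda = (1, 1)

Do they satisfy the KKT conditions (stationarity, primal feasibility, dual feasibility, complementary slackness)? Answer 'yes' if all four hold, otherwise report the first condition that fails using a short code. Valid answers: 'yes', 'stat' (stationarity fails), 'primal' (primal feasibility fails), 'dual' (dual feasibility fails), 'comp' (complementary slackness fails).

Gradient of f: grad f(x) = Q x + c = (-3, -3)
Constraint values g_i(x) = a_i^T x - b_i:
  g_1((-1, -3)) = 0
  g_2((-1, -3)) = 0
Stationarity residual: grad f(x) + sum_i lambda_i a_i = (1, -1)
  -> stationarity FAILS
Primal feasibility (all g_i <= 0): OK
Dual feasibility (all lambda_i >= 0): OK
Complementary slackness (lambda_i * g_i(x) = 0 for all i): OK

Verdict: the first failing condition is stationarity -> stat.

stat


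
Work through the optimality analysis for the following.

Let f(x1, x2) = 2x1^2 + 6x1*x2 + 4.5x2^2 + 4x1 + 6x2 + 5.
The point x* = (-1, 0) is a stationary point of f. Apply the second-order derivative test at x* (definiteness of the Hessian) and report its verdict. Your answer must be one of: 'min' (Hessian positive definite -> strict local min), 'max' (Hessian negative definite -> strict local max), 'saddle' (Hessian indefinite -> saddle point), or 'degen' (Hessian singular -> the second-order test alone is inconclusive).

Compute the Hessian H = grad^2 f:
  H = [[4, 6], [6, 9]]
Verify stationarity: grad f(x*) = H x* + g = (0, 0).
Eigenvalues of H: 0, 13.
H has a zero eigenvalue (singular; positive semidefinite but not definite), so H is neither positive definite, negative definite, nor indefinite. The second-order test alone is inconclusive -> degen.
(Indeed, f is constant along the null direction of H through x*, so x* is not a strict local extremum.)

degen


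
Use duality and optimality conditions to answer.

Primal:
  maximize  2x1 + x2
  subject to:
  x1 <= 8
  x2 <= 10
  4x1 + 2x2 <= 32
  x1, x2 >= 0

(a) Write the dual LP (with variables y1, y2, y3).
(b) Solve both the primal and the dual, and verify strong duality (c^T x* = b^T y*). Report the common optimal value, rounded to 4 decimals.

The standard primal-dual pair for 'max c^T x s.t. A x <= b, x >= 0' is:
  Dual:  min b^T y  s.t.  A^T y >= c,  y >= 0.

So the dual LP is:
  minimize  8y1 + 10y2 + 32y3
  subject to:
    y1 + 4y3 >= 2
    y2 + 2y3 >= 1
    y1, y2, y3 >= 0

Solving the primal: x* = (8, 0).
  primal value c^T x* = 16.
Solving the dual: y* = (0, 0, 0.5).
  dual value b^T y* = 16.
Strong duality: c^T x* = b^T y*. Confirmed.

16


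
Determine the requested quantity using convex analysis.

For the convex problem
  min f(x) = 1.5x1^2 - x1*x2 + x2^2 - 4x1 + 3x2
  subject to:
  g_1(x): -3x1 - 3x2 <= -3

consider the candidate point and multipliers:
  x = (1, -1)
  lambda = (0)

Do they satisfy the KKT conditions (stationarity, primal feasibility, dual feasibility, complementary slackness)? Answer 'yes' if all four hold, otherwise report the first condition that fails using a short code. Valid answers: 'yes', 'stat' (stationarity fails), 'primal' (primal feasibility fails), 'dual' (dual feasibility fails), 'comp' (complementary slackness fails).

Gradient of f: grad f(x) = Q x + c = (0, 0)
Constraint values g_i(x) = a_i^T x - b_i:
  g_1((1, -1)) = 3
Stationarity residual: grad f(x) + sum_i lambda_i a_i = (0, 0)
  -> stationarity OK
Primal feasibility (all g_i <= 0): FAILS
Dual feasibility (all lambda_i >= 0): OK
Complementary slackness (lambda_i * g_i(x) = 0 for all i): OK

Verdict: the first failing condition is primal_feasibility -> primal.

primal


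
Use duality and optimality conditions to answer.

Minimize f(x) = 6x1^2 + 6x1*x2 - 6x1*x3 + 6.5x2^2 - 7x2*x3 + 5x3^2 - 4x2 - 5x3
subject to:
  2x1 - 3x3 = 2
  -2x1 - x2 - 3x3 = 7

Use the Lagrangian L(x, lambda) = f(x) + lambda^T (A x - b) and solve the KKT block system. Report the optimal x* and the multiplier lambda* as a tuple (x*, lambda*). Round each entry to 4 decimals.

Form the Lagrangian:
  L(x, lambda) = (1/2) x^T Q x + c^T x + lambda^T (A x - b)
Stationarity (grad_x L = 0): Q x + c + A^T lambda = 0.
Primal feasibility: A x = b.

This gives the KKT block system:
  [ Q   A^T ] [ x     ]   [-c ]
  [ A    0  ] [ lambda ] = [ b ]

Solving the linear system:
  x*      = (-1.1998, -0.2009, -1.4665)
  lambda* = (-0.1425, -3.5443)
  f(x*)   = 16.6156

x* = (-1.1998, -0.2009, -1.4665), lambda* = (-0.1425, -3.5443)


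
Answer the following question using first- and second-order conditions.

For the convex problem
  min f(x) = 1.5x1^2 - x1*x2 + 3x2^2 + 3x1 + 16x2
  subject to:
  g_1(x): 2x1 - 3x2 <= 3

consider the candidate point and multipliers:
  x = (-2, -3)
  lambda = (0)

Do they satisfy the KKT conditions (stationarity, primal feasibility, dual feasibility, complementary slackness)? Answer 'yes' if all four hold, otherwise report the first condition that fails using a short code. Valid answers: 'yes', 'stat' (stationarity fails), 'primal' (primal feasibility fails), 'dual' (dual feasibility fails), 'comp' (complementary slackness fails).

Gradient of f: grad f(x) = Q x + c = (0, 0)
Constraint values g_i(x) = a_i^T x - b_i:
  g_1((-2, -3)) = 2
Stationarity residual: grad f(x) + sum_i lambda_i a_i = (0, 0)
  -> stationarity OK
Primal feasibility (all g_i <= 0): FAILS
Dual feasibility (all lambda_i >= 0): OK
Complementary slackness (lambda_i * g_i(x) = 0 for all i): OK

Verdict: the first failing condition is primal_feasibility -> primal.

primal


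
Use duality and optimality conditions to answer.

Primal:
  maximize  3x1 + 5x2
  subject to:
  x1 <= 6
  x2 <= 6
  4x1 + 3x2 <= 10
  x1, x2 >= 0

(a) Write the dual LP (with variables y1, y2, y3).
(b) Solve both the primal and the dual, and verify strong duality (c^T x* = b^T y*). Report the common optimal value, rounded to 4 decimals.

The standard primal-dual pair for 'max c^T x s.t. A x <= b, x >= 0' is:
  Dual:  min b^T y  s.t.  A^T y >= c,  y >= 0.

So the dual LP is:
  minimize  6y1 + 6y2 + 10y3
  subject to:
    y1 + 4y3 >= 3
    y2 + 3y3 >= 5
    y1, y2, y3 >= 0

Solving the primal: x* = (0, 3.3333).
  primal value c^T x* = 16.6667.
Solving the dual: y* = (0, 0, 1.6667).
  dual value b^T y* = 16.6667.
Strong duality: c^T x* = b^T y*. Confirmed.

16.6667


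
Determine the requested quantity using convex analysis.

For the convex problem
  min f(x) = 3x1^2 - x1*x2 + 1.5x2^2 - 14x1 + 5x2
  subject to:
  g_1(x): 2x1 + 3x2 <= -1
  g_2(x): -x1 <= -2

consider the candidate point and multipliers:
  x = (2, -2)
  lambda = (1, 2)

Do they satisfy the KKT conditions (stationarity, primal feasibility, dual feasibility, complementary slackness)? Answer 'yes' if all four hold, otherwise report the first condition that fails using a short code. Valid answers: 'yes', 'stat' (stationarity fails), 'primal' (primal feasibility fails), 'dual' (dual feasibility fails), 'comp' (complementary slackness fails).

Gradient of f: grad f(x) = Q x + c = (0, -3)
Constraint values g_i(x) = a_i^T x - b_i:
  g_1((2, -2)) = -1
  g_2((2, -2)) = 0
Stationarity residual: grad f(x) + sum_i lambda_i a_i = (0, 0)
  -> stationarity OK
Primal feasibility (all g_i <= 0): OK
Dual feasibility (all lambda_i >= 0): OK
Complementary slackness (lambda_i * g_i(x) = 0 for all i): FAILS

Verdict: the first failing condition is complementary_slackness -> comp.

comp


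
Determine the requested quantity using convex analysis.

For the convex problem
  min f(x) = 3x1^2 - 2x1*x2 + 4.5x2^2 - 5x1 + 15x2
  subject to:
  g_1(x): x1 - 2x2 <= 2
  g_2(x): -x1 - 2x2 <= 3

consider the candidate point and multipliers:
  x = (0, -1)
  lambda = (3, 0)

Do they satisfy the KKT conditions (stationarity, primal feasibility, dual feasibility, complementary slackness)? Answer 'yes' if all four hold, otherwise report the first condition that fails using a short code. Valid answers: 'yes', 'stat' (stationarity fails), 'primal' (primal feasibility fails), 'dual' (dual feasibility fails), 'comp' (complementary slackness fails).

Gradient of f: grad f(x) = Q x + c = (-3, 6)
Constraint values g_i(x) = a_i^T x - b_i:
  g_1((0, -1)) = 0
  g_2((0, -1)) = -1
Stationarity residual: grad f(x) + sum_i lambda_i a_i = (0, 0)
  -> stationarity OK
Primal feasibility (all g_i <= 0): OK
Dual feasibility (all lambda_i >= 0): OK
Complementary slackness (lambda_i * g_i(x) = 0 for all i): OK

Verdict: yes, KKT holds.

yes


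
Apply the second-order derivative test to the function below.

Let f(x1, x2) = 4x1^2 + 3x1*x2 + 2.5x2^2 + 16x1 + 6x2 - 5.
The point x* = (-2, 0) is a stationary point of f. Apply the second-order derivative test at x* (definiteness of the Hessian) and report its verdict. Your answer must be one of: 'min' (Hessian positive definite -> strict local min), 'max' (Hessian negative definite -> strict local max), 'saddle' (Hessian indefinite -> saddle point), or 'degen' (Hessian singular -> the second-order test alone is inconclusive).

Compute the Hessian H = grad^2 f:
  H = [[8, 3], [3, 5]]
Verify stationarity: grad f(x*) = H x* + g = (0, 0).
Eigenvalues of H: 3.1459, 9.8541.
Both eigenvalues > 0, so H is positive definite -> x* is a strict local min.

min


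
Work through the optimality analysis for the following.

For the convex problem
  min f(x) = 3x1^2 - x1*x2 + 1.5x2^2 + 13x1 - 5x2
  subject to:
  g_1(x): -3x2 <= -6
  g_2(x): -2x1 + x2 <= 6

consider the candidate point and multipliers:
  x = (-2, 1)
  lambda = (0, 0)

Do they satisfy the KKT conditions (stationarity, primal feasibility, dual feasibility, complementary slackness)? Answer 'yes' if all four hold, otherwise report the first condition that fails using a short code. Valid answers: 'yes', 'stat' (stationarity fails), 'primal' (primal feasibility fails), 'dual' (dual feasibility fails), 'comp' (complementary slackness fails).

Gradient of f: grad f(x) = Q x + c = (0, 0)
Constraint values g_i(x) = a_i^T x - b_i:
  g_1((-2, 1)) = 3
  g_2((-2, 1)) = -1
Stationarity residual: grad f(x) + sum_i lambda_i a_i = (0, 0)
  -> stationarity OK
Primal feasibility (all g_i <= 0): FAILS
Dual feasibility (all lambda_i >= 0): OK
Complementary slackness (lambda_i * g_i(x) = 0 for all i): OK

Verdict: the first failing condition is primal_feasibility -> primal.

primal


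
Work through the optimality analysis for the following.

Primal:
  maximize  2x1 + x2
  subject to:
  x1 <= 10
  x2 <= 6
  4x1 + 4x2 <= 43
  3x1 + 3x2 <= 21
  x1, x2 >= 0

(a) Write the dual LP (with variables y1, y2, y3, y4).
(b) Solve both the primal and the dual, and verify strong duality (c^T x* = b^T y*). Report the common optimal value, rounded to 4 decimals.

The standard primal-dual pair for 'max c^T x s.t. A x <= b, x >= 0' is:
  Dual:  min b^T y  s.t.  A^T y >= c,  y >= 0.

So the dual LP is:
  minimize  10y1 + 6y2 + 43y3 + 21y4
  subject to:
    y1 + 4y3 + 3y4 >= 2
    y2 + 4y3 + 3y4 >= 1
    y1, y2, y3, y4 >= 0

Solving the primal: x* = (7, 0).
  primal value c^T x* = 14.
Solving the dual: y* = (0, 0, 0, 0.6667).
  dual value b^T y* = 14.
Strong duality: c^T x* = b^T y*. Confirmed.

14


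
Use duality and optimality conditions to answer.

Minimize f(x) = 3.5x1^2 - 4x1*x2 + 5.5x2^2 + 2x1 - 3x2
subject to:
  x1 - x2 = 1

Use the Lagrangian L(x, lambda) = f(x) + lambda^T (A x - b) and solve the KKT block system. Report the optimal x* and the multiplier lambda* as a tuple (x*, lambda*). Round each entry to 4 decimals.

Form the Lagrangian:
  L(x, lambda) = (1/2) x^T Q x + c^T x + lambda^T (A x - b)
Stationarity (grad_x L = 0): Q x + c + A^T lambda = 0.
Primal feasibility: A x = b.

This gives the KKT block system:
  [ Q   A^T ] [ x     ]   [-c ]
  [ A    0  ] [ lambda ] = [ b ]

Solving the linear system:
  x*      = (0.8, -0.2)
  lambda* = (-8.4)
  f(x*)   = 5.3

x* = (0.8, -0.2), lambda* = (-8.4)


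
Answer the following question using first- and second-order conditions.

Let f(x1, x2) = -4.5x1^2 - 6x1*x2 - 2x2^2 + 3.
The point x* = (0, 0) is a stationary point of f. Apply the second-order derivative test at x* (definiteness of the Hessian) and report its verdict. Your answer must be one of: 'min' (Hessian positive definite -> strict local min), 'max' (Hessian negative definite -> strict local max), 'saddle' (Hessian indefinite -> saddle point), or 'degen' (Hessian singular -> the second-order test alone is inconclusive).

Compute the Hessian H = grad^2 f:
  H = [[-9, -6], [-6, -4]]
Verify stationarity: grad f(x*) = H x* + g = (0, 0).
Eigenvalues of H: -13, 0.
H has a zero eigenvalue (singular; negative semidefinite but not definite), so H is neither positive definite, negative definite, nor indefinite. The second-order test alone is inconclusive -> degen.
(Indeed, f is constant along the null direction of H through x*, so x* is not a strict local extremum.)

degen


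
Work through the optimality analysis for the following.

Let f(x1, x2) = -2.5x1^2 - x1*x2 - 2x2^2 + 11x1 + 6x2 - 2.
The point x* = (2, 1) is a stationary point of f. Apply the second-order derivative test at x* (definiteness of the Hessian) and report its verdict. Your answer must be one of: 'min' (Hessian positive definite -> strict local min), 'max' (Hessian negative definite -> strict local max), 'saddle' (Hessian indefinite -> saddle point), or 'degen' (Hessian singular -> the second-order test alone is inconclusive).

Compute the Hessian H = grad^2 f:
  H = [[-5, -1], [-1, -4]]
Verify stationarity: grad f(x*) = H x* + g = (0, 0).
Eigenvalues of H: -5.618, -3.382.
Both eigenvalues < 0, so H is negative definite -> x* is a strict local max.

max


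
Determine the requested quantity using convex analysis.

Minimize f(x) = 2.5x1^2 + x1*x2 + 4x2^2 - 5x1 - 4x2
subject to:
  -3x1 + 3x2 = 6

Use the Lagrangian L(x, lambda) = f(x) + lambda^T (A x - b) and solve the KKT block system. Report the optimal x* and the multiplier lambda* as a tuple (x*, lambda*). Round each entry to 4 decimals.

Form the Lagrangian:
  L(x, lambda) = (1/2) x^T Q x + c^T x + lambda^T (A x - b)
Stationarity (grad_x L = 0): Q x + c + A^T lambda = 0.
Primal feasibility: A x = b.

This gives the KKT block system:
  [ Q   A^T ] [ x     ]   [-c ]
  [ A    0  ] [ lambda ] = [ b ]

Solving the linear system:
  x*      = (-0.6, 1.4)
  lambda* = (-2.2)
  f(x*)   = 5.3

x* = (-0.6, 1.4), lambda* = (-2.2)


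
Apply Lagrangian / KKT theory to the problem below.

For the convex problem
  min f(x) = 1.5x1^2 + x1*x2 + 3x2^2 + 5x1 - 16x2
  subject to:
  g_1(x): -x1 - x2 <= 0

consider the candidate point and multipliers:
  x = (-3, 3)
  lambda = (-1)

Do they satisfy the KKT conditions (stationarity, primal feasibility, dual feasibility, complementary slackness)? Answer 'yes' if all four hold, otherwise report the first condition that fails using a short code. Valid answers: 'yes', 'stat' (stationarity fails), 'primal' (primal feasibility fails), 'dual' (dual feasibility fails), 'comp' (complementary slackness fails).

Gradient of f: grad f(x) = Q x + c = (-1, -1)
Constraint values g_i(x) = a_i^T x - b_i:
  g_1((-3, 3)) = 0
Stationarity residual: grad f(x) + sum_i lambda_i a_i = (0, 0)
  -> stationarity OK
Primal feasibility (all g_i <= 0): OK
Dual feasibility (all lambda_i >= 0): FAILS
Complementary slackness (lambda_i * g_i(x) = 0 for all i): OK

Verdict: the first failing condition is dual_feasibility -> dual.

dual


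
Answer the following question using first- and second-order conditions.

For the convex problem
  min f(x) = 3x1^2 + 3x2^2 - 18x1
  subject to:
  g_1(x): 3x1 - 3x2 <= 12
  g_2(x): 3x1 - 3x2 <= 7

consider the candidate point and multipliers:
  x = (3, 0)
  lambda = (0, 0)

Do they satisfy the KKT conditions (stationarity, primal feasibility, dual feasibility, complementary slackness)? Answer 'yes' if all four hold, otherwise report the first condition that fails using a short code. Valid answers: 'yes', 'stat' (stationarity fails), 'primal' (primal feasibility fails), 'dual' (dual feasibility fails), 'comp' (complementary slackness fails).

Gradient of f: grad f(x) = Q x + c = (0, 0)
Constraint values g_i(x) = a_i^T x - b_i:
  g_1((3, 0)) = -3
  g_2((3, 0)) = 2
Stationarity residual: grad f(x) + sum_i lambda_i a_i = (0, 0)
  -> stationarity OK
Primal feasibility (all g_i <= 0): FAILS
Dual feasibility (all lambda_i >= 0): OK
Complementary slackness (lambda_i * g_i(x) = 0 for all i): OK

Verdict: the first failing condition is primal_feasibility -> primal.

primal


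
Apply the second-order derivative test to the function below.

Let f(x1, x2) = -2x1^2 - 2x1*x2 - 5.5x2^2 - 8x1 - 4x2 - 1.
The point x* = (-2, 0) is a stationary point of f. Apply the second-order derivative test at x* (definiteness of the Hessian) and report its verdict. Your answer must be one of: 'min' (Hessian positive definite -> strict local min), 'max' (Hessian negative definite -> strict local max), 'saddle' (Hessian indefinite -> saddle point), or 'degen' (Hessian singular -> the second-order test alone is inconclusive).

Compute the Hessian H = grad^2 f:
  H = [[-4, -2], [-2, -11]]
Verify stationarity: grad f(x*) = H x* + g = (0, 0).
Eigenvalues of H: -11.5311, -3.4689.
Both eigenvalues < 0, so H is negative definite -> x* is a strict local max.

max


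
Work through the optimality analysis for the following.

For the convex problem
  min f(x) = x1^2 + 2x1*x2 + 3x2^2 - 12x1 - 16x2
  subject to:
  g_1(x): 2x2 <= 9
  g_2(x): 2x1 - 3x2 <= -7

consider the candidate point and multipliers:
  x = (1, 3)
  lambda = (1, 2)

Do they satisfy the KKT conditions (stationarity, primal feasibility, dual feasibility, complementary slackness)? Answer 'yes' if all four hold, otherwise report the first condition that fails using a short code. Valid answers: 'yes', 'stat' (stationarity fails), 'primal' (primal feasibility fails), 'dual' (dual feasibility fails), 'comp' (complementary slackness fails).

Gradient of f: grad f(x) = Q x + c = (-4, 4)
Constraint values g_i(x) = a_i^T x - b_i:
  g_1((1, 3)) = -3
  g_2((1, 3)) = 0
Stationarity residual: grad f(x) + sum_i lambda_i a_i = (0, 0)
  -> stationarity OK
Primal feasibility (all g_i <= 0): OK
Dual feasibility (all lambda_i >= 0): OK
Complementary slackness (lambda_i * g_i(x) = 0 for all i): FAILS

Verdict: the first failing condition is complementary_slackness -> comp.

comp
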